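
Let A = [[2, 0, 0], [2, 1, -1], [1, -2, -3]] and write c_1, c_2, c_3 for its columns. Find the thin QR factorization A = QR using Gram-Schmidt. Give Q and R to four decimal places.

c_1 = (2, 2, 1); ‖c_1‖ = 3.0000, so q_1 = (0.6667, 0.6667, 0.3333).
q_1·c_2 = 0.6667·0 + 0.6667·1 + 0.3333·(-2) = 0.0000.
u_2 = c_2 + 0.0000·q_1 = (0.0000, 1.0000, -2.0000).
‖u_2‖ = 2.2361, so q_2 = (0.0000, 0.4472, -0.8944).
q_1·c_3 = 0.6667·0 + 0.6667·(-1) + 0.3333·(-3) = -1.6667; q_2·c_3 = 0.0000·0 + 0.4472·(-1) + (-0.8944)·(-3) = 2.2361.
u_3 = c_3 + 1.6667·q_1 − 2.2361·q_2 = (1.1111, -0.8889, -0.4444).
‖u_3‖ = 1.4907, so q_3 = (0.7454, -0.5963, -0.2981).

Q = [[0.6667, 0.0000, 0.7454], [0.6667, 0.4472, -0.5963], [0.3333, -0.8944, -0.2981]], R = [[3.0000, 0.0000, -1.6667], [0.0000, 2.2361, 2.2361], [0.0000, 0.0000, 1.4907]]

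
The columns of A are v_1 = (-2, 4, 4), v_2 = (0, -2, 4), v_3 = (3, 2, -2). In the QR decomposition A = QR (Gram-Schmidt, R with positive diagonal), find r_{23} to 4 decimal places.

v_1 = (-2, 4, 4); ‖v_1‖ = 6.0000, so e_1 = (-0.3333, 0.6667, 0.6667).
e_1·v_2 = (-0.3333)·0 + 0.6667·(-2) + 0.6667·4 = 1.3333.
u_2 = v_2 − 1.3333·e_1 = (0.4444, -2.8889, 3.1111).
‖u_2‖ = 4.2687, so e_2 = (0.1041, -0.6768, 0.7288).
r_{23} = e_2·v_3 = -2.4988.

r_{23} = -2.4988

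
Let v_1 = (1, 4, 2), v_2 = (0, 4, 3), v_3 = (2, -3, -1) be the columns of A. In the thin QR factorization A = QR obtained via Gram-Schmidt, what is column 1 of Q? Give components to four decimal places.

q_1 = v_1/‖v_1‖ = (1, 4, 2)/4.5826 = (0.2182, 0.8729, 0.4364).

q_1 = (0.2182, 0.8729, 0.4364)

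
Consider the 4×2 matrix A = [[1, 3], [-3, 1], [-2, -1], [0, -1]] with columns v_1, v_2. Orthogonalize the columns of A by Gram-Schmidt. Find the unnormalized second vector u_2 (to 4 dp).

u_2 = (2.8571, 1.4286, -0.7143, -1.0000)

v_1 = (1, -3, -2, 0); ‖v_1‖ = 3.7417, so e_1 = (0.2673, -0.8018, -0.5345, 0.0000).
e_1·v_2 = 0.2673·3 + (-0.8018)·1 + (-0.5345)·(-1) + 0.0000·(-1) = 0.5345.
u_2 = v_2 − 0.5345·e_1 = (2.8571, 1.4286, -0.7143, -1.0000).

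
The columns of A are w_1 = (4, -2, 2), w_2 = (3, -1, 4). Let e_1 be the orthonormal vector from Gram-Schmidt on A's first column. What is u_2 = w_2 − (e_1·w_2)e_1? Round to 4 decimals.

w_1 = (4, -2, 2); ‖w_1‖ = 4.8990, so e_1 = (0.8165, -0.4082, 0.4082).
e_1·w_2 = 0.8165·3 + (-0.4082)·(-1) + 0.4082·4 = 4.4907.
u_2 = w_2 − 4.4907·e_1 = (-0.6667, 0.8333, 2.1667).

u_2 = (-0.6667, 0.8333, 2.1667)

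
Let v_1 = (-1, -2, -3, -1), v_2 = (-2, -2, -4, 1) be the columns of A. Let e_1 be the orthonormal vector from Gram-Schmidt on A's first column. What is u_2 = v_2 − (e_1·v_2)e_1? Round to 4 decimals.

e_1 = v_1/‖v_1‖ = (-1, -2, -3, -1)/3.8730 = (-0.2582, -0.5164, -0.7746, -0.2582).
r_{12} = e_1·v_2 = 4.3894.
u_2 = v_2 − 4.3894·e_1 = (-0.8667, 0.2667, -0.6000, 2.1333).

u_2 = (-0.8667, 0.2667, -0.6000, 2.1333)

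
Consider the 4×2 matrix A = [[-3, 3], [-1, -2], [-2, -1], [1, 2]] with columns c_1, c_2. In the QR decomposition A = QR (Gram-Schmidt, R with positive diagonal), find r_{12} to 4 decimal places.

q_1 = c_1/‖c_1‖ = (-3, -1, -2, 1)/3.8730 = (-0.7746, -0.2582, -0.5164, 0.2582).
r_{12} = q_1·c_2 = -0.7746.

r_{12} = -0.7746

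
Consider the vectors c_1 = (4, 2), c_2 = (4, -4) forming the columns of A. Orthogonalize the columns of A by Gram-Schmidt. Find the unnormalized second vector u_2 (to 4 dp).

u_2 = (2.4000, -4.8000)

c_1 = (4, 2); ‖c_1‖ = 4.4721, so q_1 = (0.8944, 0.4472).
q_1·c_2 = 0.8944·4 + 0.4472·(-4) = 1.7889.
u_2 = c_2 − 1.7889·q_1 = (2.4000, -4.8000).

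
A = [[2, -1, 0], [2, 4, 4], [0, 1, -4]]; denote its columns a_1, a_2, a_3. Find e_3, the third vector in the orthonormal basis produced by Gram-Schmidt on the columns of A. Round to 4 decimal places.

e_3 = (-0.1925, 0.1925, -0.9623)

e_1 = a_1/‖a_1‖ = (2, 2, 0)/2.8284 = (0.7071, 0.7071, 0.0000).
r_{12} = e_1·a_2 = 2.1213.
u_2 = a_2 − 2.1213·e_1 = (-2.5000, 2.5000, 1.0000).
‖u_2‖ = 3.6742, so e_2 = (-0.6804, 0.6804, 0.2722).
r_{13} = e_1·a_3 = 2.8284; r_{23} = e_2·a_3 = 1.6330.
u_3 = a_3 − 2.8284·e_1 − 1.6330·e_2 = (-0.8889, 0.8889, -4.4444).
‖u_3‖ = 4.6188, so e_3 = (-0.1925, 0.1925, -0.9623).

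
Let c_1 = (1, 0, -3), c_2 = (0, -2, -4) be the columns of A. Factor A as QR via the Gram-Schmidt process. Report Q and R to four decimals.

c_1 = (1, 0, -3); ‖c_1‖ = 3.1623, so e_1 = (0.3162, 0.0000, -0.9487).
e_1·c_2 = 0.3162·0 + 0.0000·(-2) + (-0.9487)·(-4) = 3.7947.
u_2 = c_2 − 3.7947·e_1 = (-1.2000, -2.0000, -0.4000).
‖u_2‖ = 2.3664, so e_2 = (-0.5071, -0.8452, -0.1690).

Q = [[0.3162, -0.5071], [0.0000, -0.8452], [-0.9487, -0.1690]], R = [[3.1623, 3.7947], [0.0000, 2.3664]]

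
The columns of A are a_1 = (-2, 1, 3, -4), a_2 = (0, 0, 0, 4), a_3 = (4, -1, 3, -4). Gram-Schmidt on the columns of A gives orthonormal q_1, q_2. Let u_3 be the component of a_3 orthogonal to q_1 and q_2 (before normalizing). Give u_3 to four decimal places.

u_3 = (4.0000, -1.0000, 3.0000, 0.0000)

a_1 = (-2, 1, 3, -4); ‖a_1‖ = 5.4772, so q_1 = (-0.3651, 0.1826, 0.5477, -0.7303).
q_1·a_2 = (-0.3651)·0 + 0.1826·0 + 0.5477·0 + (-0.7303)·4 = -2.9212.
u_2 = a_2 + 2.9212·q_1 = (-1.0667, 0.5333, 1.6000, 1.8667).
‖u_2‖ = 2.7325, so q_2 = (-0.3904, 0.1952, 0.5855, 0.6831).
q_1·a_3 = (-0.3651)·4 + 0.1826·(-1) + 0.5477·3 + (-0.7303)·(-4) = 2.9212; q_2·a_3 = (-0.3904)·4 + 0.1952·(-1) + 0.5855·3 + 0.6831·(-4) = -2.7325.
u_3 = a_3 − 2.9212·q_1 + 2.7325·q_2 = (4.0000, -1.0000, 3.0000, 0.0000).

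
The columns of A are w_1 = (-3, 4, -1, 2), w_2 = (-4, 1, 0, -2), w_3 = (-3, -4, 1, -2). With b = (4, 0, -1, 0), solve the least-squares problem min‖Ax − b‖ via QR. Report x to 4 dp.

x = (-0.6429, 0.0000, -0.6905)

w_1 = (-3, 4, -1, 2); ‖w_1‖ = 5.4772, so e_1 = (-0.5477, 0.7303, -0.1826, 0.3651).
e_1·w_2 = (-0.5477)·(-4) + 0.7303·1 + (-0.1826)·0 + 0.3651·(-2) = 2.1909.
u_2 = w_2 − 2.1909·e_1 = (-2.8000, -0.6000, 0.4000, -2.8000).
‖u_2‖ = 4.0249, so e_2 = (-0.6957, -0.1491, 0.0994, -0.6957).
e_1·w_3 = (-0.5477)·(-3) + 0.7303·(-4) + (-0.1826)·1 + 0.3651·(-2) = -2.1909; e_2·w_3 = (-0.6957)·(-3) + (-0.1491)·(-4) + 0.0994·1 + (-0.6957)·(-2) = 4.1740.
u_3 = w_3 + 2.1909·e_1 − 4.1740·e_2 = (-1.2963, -1.7778, 0.1852, 1.7037).
‖u_3‖ = 2.7889, so e_3 = (-0.4648, -0.6375, 0.0664, 0.6109).
Qᵀb = (-2.0083, -2.8820, -1.9256).
Back-substitute: x_3 = -1.9256/2.7889 = -0.6905.
x_2 = (-2.8820 − 4.1740·(-0.6905))/4.0249 = 0.0000.
x_1 = (-2.0083 − 2.1909·0.0000 + 2.1909·(-0.6905))/5.4772 = -0.6429.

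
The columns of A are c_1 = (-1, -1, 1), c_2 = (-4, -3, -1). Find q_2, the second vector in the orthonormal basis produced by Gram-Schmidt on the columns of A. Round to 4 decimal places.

q_1 = c_1/‖c_1‖ = (-1, -1, 1)/1.7321 = (-0.5774, -0.5774, 0.5774).
r_{12} = q_1·c_2 = 3.4641.
u_2 = c_2 − 3.4641·q_1 = (-2.0000, -1.0000, -3.0000).
‖u_2‖ = 3.7417, so q_2 = (-0.5345, -0.2673, -0.8018).

q_2 = (-0.5345, -0.2673, -0.8018)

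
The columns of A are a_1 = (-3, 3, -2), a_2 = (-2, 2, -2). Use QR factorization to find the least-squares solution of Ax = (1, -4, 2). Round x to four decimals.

a_1 = (-3, 3, -2); ‖a_1‖ = 4.6904, so e_1 = (-0.6396, 0.6396, -0.4264).
e_1·a_2 = (-0.6396)·(-2) + 0.6396·2 + (-0.4264)·(-2) = 3.4112.
u_2 = a_2 − 3.4112·e_1 = (0.1818, -0.1818, -0.5455).
‖u_2‖ = 0.6030, so e_2 = (0.3015, -0.3015, -0.9045).
Qᵀb = (-4.0508, -0.3015).
Back-substitute: x_2 = -0.3015/0.6030 = -0.5000.
x_1 = (-4.0508 − 3.4112·(-0.5000))/4.6904 = -0.5000.

x = (-0.5000, -0.5000)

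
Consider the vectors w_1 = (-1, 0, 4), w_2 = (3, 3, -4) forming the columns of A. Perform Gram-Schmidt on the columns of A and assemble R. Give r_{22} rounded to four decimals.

r_{22} = 3.5728

q_1 = w_1/‖w_1‖ = (-1, 0, 4)/4.1231 = (-0.2425, 0.0000, 0.9701).
r_{12} = q_1·w_2 = -4.6082.
u_2 = w_2 + 4.6082·q_1 = (1.8824, 3.0000, 0.4706).
r_{22} = ‖u_2‖ = 3.5728.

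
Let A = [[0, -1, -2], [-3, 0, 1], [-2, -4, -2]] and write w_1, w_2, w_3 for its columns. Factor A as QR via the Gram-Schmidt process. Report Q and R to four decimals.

w_1 = (0, -3, -2); ‖w_1‖ = 3.6056, so e_1 = (0.0000, -0.8321, -0.5547).
e_1·w_2 = 0.0000·(-1) + (-0.8321)·0 + (-0.5547)·(-4) = 2.2188.
u_2 = w_2 − 2.2188·e_1 = (-1.0000, 1.8462, -2.7692).
‖u_2‖ = 3.4752, so e_2 = (-0.2878, 0.5312, -0.7969).
e_1·w_3 = 0.0000·(-2) + (-0.8321)·1 + (-0.5547)·(-2) = 0.2774; e_2·w_3 = (-0.2878)·(-2) + 0.5312·1 + (-0.7969)·(-2) = 2.7005.
u_3 = w_3 − 0.2774·e_1 − 2.7005·e_2 = (-1.2229, -0.2038, 0.3057).
‖u_3‖ = 1.2769, so e_3 = (-0.9577, -0.1596, 0.2394).

Q = [[0.0000, -0.2878, -0.9577], [-0.8321, 0.5312, -0.1596], [-0.5547, -0.7969, 0.2394]], R = [[3.6056, 2.2188, 0.2774], [0.0000, 3.4752, 2.7005], [0.0000, 0.0000, 1.2769]]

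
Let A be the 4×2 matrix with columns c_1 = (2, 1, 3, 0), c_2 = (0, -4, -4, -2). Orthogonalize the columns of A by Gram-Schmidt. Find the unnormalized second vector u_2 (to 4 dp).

u_2 = (2.2857, -2.8571, -0.5714, -2.0000)

c_1 = (2, 1, 3, 0); ‖c_1‖ = 3.7417, so e_1 = (0.5345, 0.2673, 0.8018, 0.0000).
e_1·c_2 = 0.5345·0 + 0.2673·(-4) + 0.8018·(-4) + 0.0000·(-2) = -4.2762.
u_2 = c_2 + 4.2762·e_1 = (2.2857, -2.8571, -0.5714, -2.0000).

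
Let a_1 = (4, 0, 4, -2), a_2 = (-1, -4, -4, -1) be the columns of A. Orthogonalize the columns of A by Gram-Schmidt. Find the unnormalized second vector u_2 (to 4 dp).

u_2 = (1.0000, -4.0000, -2.0000, -2.0000)

e_1 = a_1/‖a_1‖ = (4, 0, 4, -2)/6.0000 = (0.6667, 0.0000, 0.6667, -0.3333).
r_{12} = e_1·a_2 = -3.0000.
u_2 = a_2 + 3.0000·e_1 = (1.0000, -4.0000, -2.0000, -2.0000).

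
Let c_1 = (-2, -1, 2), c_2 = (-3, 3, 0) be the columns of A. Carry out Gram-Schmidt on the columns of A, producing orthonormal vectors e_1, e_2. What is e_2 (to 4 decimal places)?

c_1 = (-2, -1, 2); ‖c_1‖ = 3.0000, so e_1 = (-0.6667, -0.3333, 0.6667).
e_1·c_2 = (-0.6667)·(-3) + (-0.3333)·3 + 0.6667·0 = 1.0000.
u_2 = c_2 − 1.0000·e_1 = (-2.3333, 3.3333, -0.6667).
‖u_2‖ = 4.1231, so e_2 = (-0.5659, 0.8085, -0.1617).

e_2 = (-0.5659, 0.8085, -0.1617)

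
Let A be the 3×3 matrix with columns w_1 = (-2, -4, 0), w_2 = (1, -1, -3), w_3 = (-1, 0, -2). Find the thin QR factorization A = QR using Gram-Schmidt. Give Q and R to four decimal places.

w_1 = (-2, -4, 0); ‖w_1‖ = 4.4721, so q_1 = (-0.4472, -0.8944, 0.0000).
q_1·w_2 = (-0.4472)·1 + (-0.8944)·(-1) + 0.0000·(-3) = 0.4472.
u_2 = w_2 − 0.4472·q_1 = (1.2000, -0.6000, -3.0000).
‖u_2‖ = 3.2863, so q_2 = (0.3651, -0.1826, -0.9129).
q_1·w_3 = (-0.4472)·(-1) + (-0.8944)·0 + 0.0000·(-2) = 0.4472; q_2·w_3 = 0.3651·(-1) + (-0.1826)·0 + (-0.9129)·(-2) = 1.4606.
u_3 = w_3 − 0.4472·q_1 − 1.4606·q_2 = (-1.3333, 0.6667, -0.6667).
‖u_3‖ = 1.6330, so q_3 = (-0.8165, 0.4082, -0.4082).

Q = [[-0.4472, 0.3651, -0.8165], [-0.8944, -0.1826, 0.4082], [0.0000, -0.9129, -0.4082]], R = [[4.4721, 0.4472, 0.4472], [0.0000, 3.2863, 1.4606], [0.0000, 0.0000, 1.6330]]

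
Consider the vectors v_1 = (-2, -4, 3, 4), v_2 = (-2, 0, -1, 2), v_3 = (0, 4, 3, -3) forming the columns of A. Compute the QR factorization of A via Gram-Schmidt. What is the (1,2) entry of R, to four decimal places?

v_1 = (-2, -4, 3, 4); ‖v_1‖ = 6.7082, so q_1 = (-0.2981, -0.5963, 0.4472, 0.5963).
r_{12} = q_1·v_2 = 1.3416.

r_{12} = 1.3416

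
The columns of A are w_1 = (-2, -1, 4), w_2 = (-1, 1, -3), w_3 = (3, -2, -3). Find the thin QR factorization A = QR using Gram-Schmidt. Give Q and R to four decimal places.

Q = [[-0.4364, -0.8947, -0.0953], [-0.2182, 0.2081, -0.9535], [0.8729, -0.3953, -0.2860]], R = [[4.5826, -2.4004, -3.4915], [0.0000, 2.2887, -1.9142], [0.0000, 0.0000, 2.4790]]

w_1 = (-2, -1, 4); ‖w_1‖ = 4.5826, so e_1 = (-0.4364, -0.2182, 0.8729).
e_1·w_2 = (-0.4364)·(-1) + (-0.2182)·1 + 0.8729·(-3) = -2.4004.
u_2 = w_2 + 2.4004·e_1 = (-2.0476, 0.4762, -0.9048).
‖u_2‖ = 2.2887, so e_2 = (-0.8947, 0.2081, -0.3953).
e_1·w_3 = (-0.4364)·3 + (-0.2182)·(-2) + 0.8729·(-3) = -3.4915; e_2·w_3 = (-0.8947)·3 + 0.2081·(-2) + (-0.3953)·(-3) = -1.9142.
u_3 = w_3 + 3.4915·e_1 + 1.9142·e_2 = (-0.2364, -2.3636, -0.7091).
‖u_3‖ = 2.4790, so e_3 = (-0.0953, -0.9535, -0.2860).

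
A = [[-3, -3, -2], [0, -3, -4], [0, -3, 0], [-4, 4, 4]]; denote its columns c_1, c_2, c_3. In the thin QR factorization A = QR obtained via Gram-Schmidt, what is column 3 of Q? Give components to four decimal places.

q_3 = (-0.0975, -0.5975, 0.7926, 0.0732)

c_1 = (-3, 0, 0, -4); ‖c_1‖ = 5.0000, so q_1 = (-0.6000, 0.0000, 0.0000, -0.8000).
q_1·c_2 = (-0.6000)·(-3) + 0.0000·(-3) + 0.0000·(-3) + (-0.8000)·4 = -1.4000.
u_2 = c_2 + 1.4000·q_1 = (-3.8400, -3.0000, -3.0000, 2.8800).
‖u_2‖ = 6.4062, so q_2 = (-0.5994, -0.4683, -0.4683, 0.4496).
q_1·c_3 = (-0.6000)·(-2) + 0.0000·(-4) + 0.0000·0 + (-0.8000)·4 = -2.0000; q_2·c_3 = (-0.5994)·(-2) + (-0.4683)·(-4) + (-0.4683)·0 + 0.4496·4 = 4.8702.
u_3 = c_3 + 2.0000·q_1 − 4.8702·q_2 = (-0.2807, -1.7193, 2.2807, 0.2105).
‖u_3‖ = 2.8776, so q_3 = (-0.0975, -0.5975, 0.7926, 0.0732).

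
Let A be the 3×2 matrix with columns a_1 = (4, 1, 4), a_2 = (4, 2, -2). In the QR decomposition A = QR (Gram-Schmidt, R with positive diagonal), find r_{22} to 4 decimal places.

a_1 = (4, 1, 4); ‖a_1‖ = 5.7446, so e_1 = (0.6963, 0.1741, 0.6963).
e_1·a_2 = 0.6963·4 + 0.1741·2 + 0.6963·(-2) = 1.7408.
u_2 = a_2 − 1.7408·e_1 = (2.7879, 1.6970, -3.2121).
r_{22} = ‖u_2‖ = 4.5793.

r_{22} = 4.5793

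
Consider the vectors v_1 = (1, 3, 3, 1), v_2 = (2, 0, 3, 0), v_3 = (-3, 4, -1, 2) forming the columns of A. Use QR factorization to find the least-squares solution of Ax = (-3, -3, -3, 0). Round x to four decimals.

v_1 = (1, 3, 3, 1); ‖v_1‖ = 4.4721, so q_1 = (0.2236, 0.6708, 0.6708, 0.2236).
q_1·v_2 = 0.2236·2 + 0.6708·0 + 0.6708·3 + 0.2236·0 = 2.4597.
u_2 = v_2 − 2.4597·q_1 = (1.4500, -1.6500, 1.3500, -0.5500).
‖u_2‖ = 2.6363, so q_2 = (0.5500, -0.6259, 0.5121, -0.2086).
q_1·v_3 = 0.2236·(-3) + 0.6708·4 + 0.6708·(-1) + 0.2236·2 = 1.7889; q_2·v_3 = 0.5500·(-3) + (-0.6259)·4 + 0.5121·(-1) + (-0.2086)·2 = -5.0829.
u_3 = v_3 − 1.7889·q_1 + 5.0829·q_2 = (-0.6043, -0.3813, 0.4029, 0.5396).
‖u_3‖ = 0.9818, so q_3 = (-0.6155, -0.3883, 0.4103, 0.5495).
Qᵀb = (-4.6957, -1.3087, 1.7805).
Back-substitute: x_3 = 1.7805/0.9818 = 1.8134.
x_2 = (-1.3087 + 5.0829·1.8134)/2.6363 = 3.0000.
x_1 = (-4.6957 − 2.4597·3.0000 − 1.7889·1.8134)/4.4721 = -3.4254.

x = (-3.4254, 3.0000, 1.8134)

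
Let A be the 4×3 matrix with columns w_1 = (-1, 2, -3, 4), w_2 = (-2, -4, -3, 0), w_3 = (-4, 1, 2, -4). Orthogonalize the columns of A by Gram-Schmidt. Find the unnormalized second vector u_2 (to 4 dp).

q_1 = w_1/‖w_1‖ = (-1, 2, -3, 4)/5.4772 = (-0.1826, 0.3651, -0.5477, 0.7303).
r_{12} = q_1·w_2 = 0.5477.
u_2 = w_2 − 0.5477·q_1 = (-1.9000, -4.2000, -2.7000, -0.4000).

u_2 = (-1.9000, -4.2000, -2.7000, -0.4000)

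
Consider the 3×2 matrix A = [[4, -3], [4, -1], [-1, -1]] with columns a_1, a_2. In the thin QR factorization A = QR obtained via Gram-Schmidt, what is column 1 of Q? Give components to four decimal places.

q_1 = (0.6963, 0.6963, -0.1741)

q_1 = a_1/‖a_1‖ = (4, 4, -1)/5.7446 = (0.6963, 0.6963, -0.1741).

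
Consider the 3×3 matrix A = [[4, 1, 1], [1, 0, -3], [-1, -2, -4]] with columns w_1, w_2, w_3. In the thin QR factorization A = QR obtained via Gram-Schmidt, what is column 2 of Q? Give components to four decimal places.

q_2 = (-0.1925, -0.1925, -0.9623)

q_1 = w_1/‖w_1‖ = (4, 1, -1)/4.2426 = (0.9428, 0.2357, -0.2357).
r_{12} = q_1·w_2 = 1.4142.
u_2 = w_2 − 1.4142·q_1 = (-0.3333, -0.3333, -1.6667).
‖u_2‖ = 1.7321, so q_2 = (-0.1925, -0.1925, -0.9623).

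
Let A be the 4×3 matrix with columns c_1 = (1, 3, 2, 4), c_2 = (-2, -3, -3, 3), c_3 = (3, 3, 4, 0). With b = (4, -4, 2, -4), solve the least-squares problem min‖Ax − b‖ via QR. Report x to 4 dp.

c_1 = (1, 3, 2, 4); ‖c_1‖ = 5.4772, so e_1 = (0.1826, 0.5477, 0.3651, 0.7303).
e_1·c_2 = 0.1826·(-2) + 0.5477·(-3) + 0.3651·(-3) + 0.7303·3 = -0.9129.
u_2 = c_2 + 0.9129·e_1 = (-1.8333, -2.5000, -2.6667, 3.6667).
‖u_2‖ = 5.4924, so e_2 = (-0.3338, -0.4552, -0.4855, 0.6676).
e_1·c_3 = 0.1826·3 + 0.5477·3 + 0.3651·4 + 0.7303·0 = 3.6515; e_2·c_3 = (-0.3338)·3 + (-0.4552)·3 + (-0.4855)·4 + 0.6676·0 = -4.3090.
u_3 = c_3 − 3.6515·e_1 + 4.3090·e_2 = (0.8950, -0.9613, 0.5746, 0.2099).
‖u_3‖ = 1.4489, so e_3 = (0.6177, -0.6635, 0.3966, 0.1449).
Qᵀb = (-3.6515, -3.1559, 5.3382).
Back-substitute: x_3 = 5.3382/1.4489 = 3.6842.
x_2 = (-3.1559 + 4.3090·3.6842)/5.4924 = 2.3158.
x_1 = (-3.6515 + 0.9129·2.3158 − 3.6515·3.6842)/5.4772 = -2.7368.

x = (-2.7368, 2.3158, 3.6842)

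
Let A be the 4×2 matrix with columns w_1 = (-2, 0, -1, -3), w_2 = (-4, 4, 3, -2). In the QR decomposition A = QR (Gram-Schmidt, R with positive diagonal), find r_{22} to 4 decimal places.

r_{22} = 6.0297

w_1 = (-2, 0, -1, -3); ‖w_1‖ = 3.7417, so e_1 = (-0.5345, 0.0000, -0.2673, -0.8018).
e_1·w_2 = (-0.5345)·(-4) + 0.0000·4 + (-0.2673)·3 + (-0.8018)·(-2) = 2.9399.
u_2 = w_2 − 2.9399·e_1 = (-2.4286, 4.0000, 3.7857, 0.3571).
r_{22} = ‖u_2‖ = 6.0297.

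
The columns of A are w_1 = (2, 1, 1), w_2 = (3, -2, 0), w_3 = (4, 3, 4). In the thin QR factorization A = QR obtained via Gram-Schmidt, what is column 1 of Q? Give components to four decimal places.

e_1 = w_1/‖w_1‖ = (2, 1, 1)/2.4495 = (0.8165, 0.4082, 0.4082).

e_1 = (0.8165, 0.4082, 0.4082)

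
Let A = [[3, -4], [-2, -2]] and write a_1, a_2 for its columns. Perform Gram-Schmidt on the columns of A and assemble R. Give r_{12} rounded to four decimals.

r_{12} = -2.2188

a_1 = (3, -2); ‖a_1‖ = 3.6056, so e_1 = (0.8321, -0.5547).
r_{12} = e_1·a_2 = -2.2188.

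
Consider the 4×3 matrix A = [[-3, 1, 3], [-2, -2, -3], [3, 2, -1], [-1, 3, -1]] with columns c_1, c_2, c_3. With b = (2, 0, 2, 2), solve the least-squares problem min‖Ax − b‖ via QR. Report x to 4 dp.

x = (-0.2400, 0.7442, -0.1089)

q_1 = c_1/‖c_1‖ = (-3, -2, 3, -1)/4.7958 = (-0.6255, -0.4170, 0.6255, -0.2085).
r_{12} = q_1·c_2 = 0.8341.
u_2 = c_2 − 0.8341·q_1 = (1.5217, -1.6522, 1.4783, 3.1739).
‖u_2‖ = 4.1598, so q_2 = (0.3658, -0.3972, 0.3554, 0.7630).
r_{13} = q_1·c_3 = -1.0426; r_{23} = q_2·c_3 = 1.1706.
u_3 = c_3 + 1.0426·q_1 − 1.1706·q_2 = (1.9196, -2.9698, -0.7638, -2.1106).
‖u_3‖ = 4.1884, so q_3 = (0.4583, -0.7091, -0.1824, -0.5039).
Qᵀb = (-0.4170, 2.9683, -0.4559).
Back-substitute: x_3 = -0.4559/4.1884 = -0.1089.
x_2 = (2.9683 − 1.1706·(-0.1089))/4.1598 = 0.7442.
x_1 = (-0.4170 − 0.8341·0.7442 + 1.0426·(-0.1089))/4.7958 = -0.2400.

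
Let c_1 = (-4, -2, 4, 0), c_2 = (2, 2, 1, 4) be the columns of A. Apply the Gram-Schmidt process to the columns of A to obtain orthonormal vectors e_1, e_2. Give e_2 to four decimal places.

e_2 = (0.2306, 0.3228, 0.3920, 0.8301)

c_1 = (-4, -2, 4, 0); ‖c_1‖ = 6.0000, so e_1 = (-0.6667, -0.3333, 0.6667, 0.0000).
e_1·c_2 = (-0.6667)·2 + (-0.3333)·2 + 0.6667·1 + 0.0000·4 = -1.3333.
u_2 = c_2 + 1.3333·e_1 = (1.1111, 1.5556, 1.8889, 4.0000).
‖u_2‖ = 4.8189, so e_2 = (0.2306, 0.3228, 0.3920, 0.8301).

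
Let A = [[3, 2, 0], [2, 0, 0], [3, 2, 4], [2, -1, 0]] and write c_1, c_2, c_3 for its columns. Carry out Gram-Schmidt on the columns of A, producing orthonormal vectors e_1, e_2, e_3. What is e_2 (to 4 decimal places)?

e_2 = (0.3727, -0.3388, 0.3727, -0.7793)

c_1 = (3, 2, 3, 2); ‖c_1‖ = 5.0990, so e_1 = (0.5883, 0.3922, 0.5883, 0.3922).
e_1·c_2 = 0.5883·2 + 0.3922·0 + 0.5883·2 + 0.3922·(-1) = 1.9612.
u_2 = c_2 − 1.9612·e_1 = (0.8462, -0.7692, 0.8462, -1.7692).
‖u_2‖ = 2.2702, so e_2 = (0.3727, -0.3388, 0.3727, -0.7793).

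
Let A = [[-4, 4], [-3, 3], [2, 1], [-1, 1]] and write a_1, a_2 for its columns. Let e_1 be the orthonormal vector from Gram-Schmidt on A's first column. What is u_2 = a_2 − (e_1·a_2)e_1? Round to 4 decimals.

u_2 = (0.8000, 0.6000, 2.6000, 0.2000)

e_1 = a_1/‖a_1‖ = (-4, -3, 2, -1)/5.4772 = (-0.7303, -0.5477, 0.3651, -0.1826).
r_{12} = e_1·a_2 = -4.3818.
u_2 = a_2 + 4.3818·e_1 = (0.8000, 0.6000, 2.6000, 0.2000).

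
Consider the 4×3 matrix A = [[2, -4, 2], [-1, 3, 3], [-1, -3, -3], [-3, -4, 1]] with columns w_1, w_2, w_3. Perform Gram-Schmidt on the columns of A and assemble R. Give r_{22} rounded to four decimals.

r_{22} = 6.9952

q_1 = w_1/‖w_1‖ = (2, -1, -1, -3)/3.8730 = (0.5164, -0.2582, -0.2582, -0.7746).
r_{12} = q_1·w_2 = 1.0328.
u_2 = w_2 − 1.0328·q_1 = (-4.5333, 3.2667, -2.7333, -3.2000).
r_{22} = ‖u_2‖ = 6.9952.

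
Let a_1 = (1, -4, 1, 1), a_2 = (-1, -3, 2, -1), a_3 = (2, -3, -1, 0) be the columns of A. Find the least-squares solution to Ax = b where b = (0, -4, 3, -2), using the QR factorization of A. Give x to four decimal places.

a_1 = (1, -4, 1, 1); ‖a_1‖ = 4.3589, so e_1 = (0.2294, -0.9177, 0.2294, 0.2294).
e_1·a_2 = 0.2294·(-1) + (-0.9177)·(-3) + 0.2294·2 + 0.2294·(-1) = 2.7530.
u_2 = a_2 − 2.7530·e_1 = (-1.6316, -0.4737, 1.3684, -1.6316).
‖u_2‖ = 2.7242, so e_2 = (-0.5989, -0.1739, 0.5023, -0.5989).
e_1·a_3 = 0.2294·2 + (-0.9177)·(-3) + 0.2294·(-1) + 0.2294·0 = 2.9824; e_2·a_3 = (-0.5989)·2 + (-0.1739)·(-3) + 0.5023·(-1) + (-0.5989)·0 = -1.1785.
u_3 = a_3 − 2.9824·e_1 + 1.1785·e_2 = (0.6099, -0.4681, -1.0922, -1.3901).
‖u_3‖ = 1.9278, so e_3 = (0.3164, -0.2428, -0.5666, -0.7211).
Qᵀb = (3.9001, 3.4004, 0.7137).
Back-substitute: x_3 = 0.7137/1.9278 = 0.3702.
x_2 = (3.4004 + 1.1785·0.3702)/2.7242 = 1.4084.
x_1 = (3.9001 − 2.7530·1.4084 − 2.9824·0.3702)/4.3589 = -0.2481.

x = (-0.2481, 1.4084, 0.3702)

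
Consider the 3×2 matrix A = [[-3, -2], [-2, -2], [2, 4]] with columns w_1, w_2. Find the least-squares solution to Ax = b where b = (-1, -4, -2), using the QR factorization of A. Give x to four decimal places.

q_1 = w_1/‖w_1‖ = (-3, -2, 2)/4.1231 = (-0.7276, -0.4851, 0.4851).
r_{12} = q_1·w_2 = 4.3656.
u_2 = w_2 − 4.3656·q_1 = (1.1765, 0.1176, 1.8824).
‖u_2‖ = 2.2229, so q_2 = (0.5293, 0.0529, 0.8468).
Qᵀb = (1.6977, -2.4346).
Back-substitute: x_2 = -2.4346/2.2229 = -1.0952.
x_1 = (1.6977 − 4.3656·(-1.0952))/4.1231 = 1.5714.

x = (1.5714, -1.0952)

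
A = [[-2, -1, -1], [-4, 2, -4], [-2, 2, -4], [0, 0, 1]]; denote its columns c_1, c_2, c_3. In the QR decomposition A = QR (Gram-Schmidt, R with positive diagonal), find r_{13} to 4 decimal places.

e_1 = c_1/‖c_1‖ = (-2, -4, -2, 0)/4.8990 = (-0.4082, -0.8165, -0.4082, 0.0000).
r_{13} = e_1·c_3 = 5.3072.

r_{13} = 5.3072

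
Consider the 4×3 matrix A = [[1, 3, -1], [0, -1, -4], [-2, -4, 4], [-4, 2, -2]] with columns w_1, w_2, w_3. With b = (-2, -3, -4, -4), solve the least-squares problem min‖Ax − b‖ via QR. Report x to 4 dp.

e_1 = w_1/‖w_1‖ = (1, 0, -2, -4)/4.5826 = (0.2182, 0.0000, -0.4364, -0.8729).
r_{12} = e_1·w_2 = 0.6547.
u_2 = w_2 − 0.6547·e_1 = (2.8571, -1.0000, -3.7143, 2.5714).
‖u_2‖ = 5.4380, so e_2 = (0.5254, -0.1839, -0.6830, 0.4729).
r_{13} = e_1·w_3 = -0.2182; r_{23} = e_2·w_3 = -3.4677.
u_3 = w_3 + 0.2182·e_1 + 3.4677·e_2 = (0.8696, -4.6377, 1.5362, -0.5507).
‖u_3‖ = 4.9927, so e_3 = (0.1742, -0.9289, 0.3077, -0.1103).
Qᵀb = (4.8008, 0.3415, 1.6488).
Back-substitute: x_3 = 1.6488/4.9927 = 0.3302.
x_2 = (0.3415 + 3.4677·0.3302)/5.4380 = 0.2734.
x_1 = (4.8008 − 0.6547·0.2734 + 0.2182·0.3302)/4.5826 = 1.0243.

x = (1.0243, 0.2734, 0.3302)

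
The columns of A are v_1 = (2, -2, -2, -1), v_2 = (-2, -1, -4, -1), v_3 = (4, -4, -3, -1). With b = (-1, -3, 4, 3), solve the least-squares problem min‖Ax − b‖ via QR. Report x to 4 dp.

x = (-9.8261, 0.3913, 5.1304)

q_1 = v_1/‖v_1‖ = (2, -2, -2, -1)/3.6056 = (0.5547, -0.5547, -0.5547, -0.2774).
r_{12} = q_1·v_2 = 1.9415.
u_2 = v_2 − 1.9415·q_1 = (-3.0769, 0.0769, -2.9231, -0.4615).
‖u_2‖ = 4.2698, so q_2 = (-0.7206, 0.0180, -0.6846, -0.1081).
r_{13} = q_1·v_3 = 6.3791; r_{23} = q_2·v_3 = -0.7927.
u_3 = v_3 − 6.3791·q_1 + 0.7927·q_2 = (-0.1097, -0.4473, -0.0042, 0.6835).
‖u_3‖ = 0.8242, so q_3 = (-0.1331, -0.5426, -0.0051, 0.8293).
Qᵀb = (-1.9415, -2.3961, 4.2286).
Back-substitute: x_3 = 4.2286/0.8242 = 5.1304.
x_2 = (-2.3961 + 0.7927·5.1304)/4.2698 = 0.3913.
x_1 = (-1.9415 − 1.9415·0.3913 − 6.3791·5.1304)/3.6056 = -9.8261.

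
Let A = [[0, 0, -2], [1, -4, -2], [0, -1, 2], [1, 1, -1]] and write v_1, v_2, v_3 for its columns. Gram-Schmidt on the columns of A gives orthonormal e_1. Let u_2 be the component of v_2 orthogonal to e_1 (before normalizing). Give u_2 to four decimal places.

u_2 = (0.0000, -2.5000, -1.0000, 2.5000)

v_1 = (0, 1, 0, 1); ‖v_1‖ = 1.4142, so e_1 = (0.0000, 0.7071, 0.0000, 0.7071).
e_1·v_2 = 0.0000·0 + 0.7071·(-4) + 0.0000·(-1) + 0.7071·1 = -2.1213.
u_2 = v_2 + 2.1213·e_1 = (0.0000, -2.5000, -1.0000, 2.5000).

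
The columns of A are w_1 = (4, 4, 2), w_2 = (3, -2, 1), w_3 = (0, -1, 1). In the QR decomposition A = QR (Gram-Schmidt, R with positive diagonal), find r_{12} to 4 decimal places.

w_1 = (4, 4, 2); ‖w_1‖ = 6.0000, so q_1 = (0.6667, 0.6667, 0.3333).
r_{12} = q_1·w_2 = 1.0000.

r_{12} = 1.0000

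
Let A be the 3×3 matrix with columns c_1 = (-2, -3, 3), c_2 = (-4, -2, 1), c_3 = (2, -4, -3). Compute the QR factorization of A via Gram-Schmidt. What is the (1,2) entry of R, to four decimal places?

c_1 = (-2, -3, 3); ‖c_1‖ = 4.6904, so q_1 = (-0.4264, -0.6396, 0.6396).
r_{12} = q_1·c_2 = 3.6244.

r_{12} = 3.6244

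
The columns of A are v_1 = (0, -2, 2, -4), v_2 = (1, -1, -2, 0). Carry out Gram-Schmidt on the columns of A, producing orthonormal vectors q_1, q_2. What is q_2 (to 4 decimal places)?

v_1 = (0, -2, 2, -4); ‖v_1‖ = 4.8990, so q_1 = (0.0000, -0.4082, 0.4082, -0.8165).
q_1·v_2 = 0.0000·1 + (-0.4082)·(-1) + 0.4082·(-2) + (-0.8165)·0 = -0.4082.
u_2 = v_2 + 0.4082·q_1 = (1.0000, -1.1667, -1.8333, -0.3333).
‖u_2‖ = 2.4152, so q_2 = (0.4140, -0.4830, -0.7591, -0.1380).

q_2 = (0.4140, -0.4830, -0.7591, -0.1380)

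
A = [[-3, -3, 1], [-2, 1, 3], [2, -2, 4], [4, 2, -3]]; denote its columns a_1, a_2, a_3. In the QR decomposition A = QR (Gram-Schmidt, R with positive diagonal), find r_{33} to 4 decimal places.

e_1 = a_1/‖a_1‖ = (-3, -2, 2, 4)/5.7446 = (-0.5222, -0.3482, 0.3482, 0.6963).
r_{12} = e_1·a_2 = 1.9149.
u_2 = a_2 − 1.9149·e_1 = (-2.0000, 1.6667, -2.6667, 0.6667).
‖u_2‖ = 3.7859, so e_2 = (-0.5283, 0.4402, -0.7044, 0.1761).
r_{13} = e_1·a_3 = -2.2630; r_{23} = e_2·a_3 = -2.5533.
u_3 = a_3 + 2.2630·e_1 + 2.5533·e_2 = (-1.5307, 3.3362, 2.9894, -0.9746).
r_{33} = ‖u_3‖ = 4.8332.

r_{33} = 4.8332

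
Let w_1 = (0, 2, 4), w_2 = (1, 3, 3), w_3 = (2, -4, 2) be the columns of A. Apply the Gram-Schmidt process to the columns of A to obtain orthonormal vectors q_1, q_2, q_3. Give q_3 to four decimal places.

q_3 = (0.8018, -0.5345, 0.2673)

w_1 = (0, 2, 4); ‖w_1‖ = 4.4721, so q_1 = (0.0000, 0.4472, 0.8944).
q_1·w_2 = 0.0000·1 + 0.4472·3 + 0.8944·3 = 4.0249.
u_2 = w_2 − 4.0249·q_1 = (1.0000, 1.2000, -0.6000).
‖u_2‖ = 1.6733, so q_2 = (0.5976, 0.7171, -0.3586).
q_1·w_3 = 0.0000·2 + 0.4472·(-4) + 0.8944·2 = 0.0000; q_2·w_3 = 0.5976·2 + 0.7171·(-4) + (-0.3586)·2 = -2.3905.
u_3 = w_3 + 0.0000·q_1 + 2.3905·q_2 = (3.4286, -2.2857, 1.1429).
‖u_3‖ = 4.2762, so q_3 = (0.8018, -0.5345, 0.2673).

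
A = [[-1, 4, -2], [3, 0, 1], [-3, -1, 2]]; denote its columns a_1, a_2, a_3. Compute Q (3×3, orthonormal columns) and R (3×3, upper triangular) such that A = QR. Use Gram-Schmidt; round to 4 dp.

Q = [[-0.2294, 0.9589, 0.1672], [0.6882, 0.0384, 0.7245], [-0.6882, -0.2813, 0.6687]], R = [[4.3589, -0.2294, -0.2294], [0.0000, 4.1167, -2.4419], [0.0000, 0.0000, 1.7276]]

a_1 = (-1, 3, -3); ‖a_1‖ = 4.3589, so q_1 = (-0.2294, 0.6882, -0.6882).
q_1·a_2 = (-0.2294)·4 + 0.6882·0 + (-0.6882)·(-1) = -0.2294.
u_2 = a_2 + 0.2294·q_1 = (3.9474, 0.1579, -1.1579).
‖u_2‖ = 4.1167, so q_2 = (0.9589, 0.0384, -0.2813).
q_1·a_3 = (-0.2294)·(-2) + 0.6882·1 + (-0.6882)·2 = -0.2294; q_2·a_3 = 0.9589·(-2) + 0.0384·1 + (-0.2813)·2 = -2.4419.
u_3 = a_3 + 0.2294·q_1 + 2.4419·q_2 = (0.2888, 1.2516, 1.1553).
‖u_3‖ = 1.7276, so q_3 = (0.1672, 0.7245, 0.6687).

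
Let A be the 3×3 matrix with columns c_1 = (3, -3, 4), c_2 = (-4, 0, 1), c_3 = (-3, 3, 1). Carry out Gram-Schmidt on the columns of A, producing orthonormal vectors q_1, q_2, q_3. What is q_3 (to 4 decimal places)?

q_1 = c_1/‖c_1‖ = (3, -3, 4)/5.8310 = (0.5145, -0.5145, 0.6860).
r_{12} = q_1·c_2 = -1.3720.
u_2 = c_2 + 1.3720·q_1 = (-3.2941, -0.7059, 1.9412).
‖u_2‖ = 3.8881, so q_2 = (-0.8472, -0.1815, 0.4993).
r_{13} = q_1·c_3 = -2.4010; r_{23} = q_2·c_3 = 2.4963.
u_3 = c_3 + 2.4010·q_1 − 2.4963·q_2 = (0.3502, 2.2179, 1.4008).
‖u_3‖ = 2.6465, so q_3 = (0.1323, 0.8381, 0.5293).

q_3 = (0.1323, 0.8381, 0.5293)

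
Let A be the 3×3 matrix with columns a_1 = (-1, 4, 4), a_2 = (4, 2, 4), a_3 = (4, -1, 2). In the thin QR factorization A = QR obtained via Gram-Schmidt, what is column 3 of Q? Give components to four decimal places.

a_1 = (-1, 4, 4); ‖a_1‖ = 5.7446, so e_1 = (-0.1741, 0.6963, 0.6963).
e_1·a_2 = (-0.1741)·4 + 0.6963·2 + 0.6963·4 = 3.4816.
u_2 = a_2 − 3.4816·e_1 = (4.6061, -0.4242, 1.5758).
‖u_2‖ = 4.8866, so e_2 = (0.9426, -0.0868, 0.3225).
e_1·a_3 = (-0.1741)·4 + 0.6963·(-1) + 0.6963·2 = 0.0000; e_2·a_3 = 0.9426·4 + (-0.0868)·(-1) + 0.3225·2 = 4.5021.
u_3 = a_3 + 0.0000·e_1 − 4.5021·e_2 = (-0.2437, -0.6091, 0.5482).
‖u_3‖ = 0.8550, so e_3 = (-0.2850, -0.7125, 0.6412).

e_3 = (-0.2850, -0.7125, 0.6412)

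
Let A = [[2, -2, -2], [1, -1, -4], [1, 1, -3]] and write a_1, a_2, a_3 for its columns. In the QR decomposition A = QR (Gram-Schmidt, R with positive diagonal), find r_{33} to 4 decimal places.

r_{33} = 2.6833

a_1 = (2, 1, 1); ‖a_1‖ = 2.4495, so q_1 = (0.8165, 0.4082, 0.4082).
q_1·a_2 = 0.8165·(-2) + 0.4082·(-1) + 0.4082·1 = -1.6330.
u_2 = a_2 + 1.6330·q_1 = (-0.6667, -0.3333, 1.6667).
‖u_2‖ = 1.8257, so q_2 = (-0.3651, -0.1826, 0.9129).
q_1·a_3 = 0.8165·(-2) + 0.4082·(-4) + 0.4082·(-3) = -4.4907; q_2·a_3 = (-0.3651)·(-2) + (-0.1826)·(-4) + 0.9129·(-3) = -1.2780.
u_3 = a_3 + 4.4907·q_1 + 1.2780·q_2 = (1.2000, -2.4000, 0.0000).
r_{33} = ‖u_3‖ = 2.6833.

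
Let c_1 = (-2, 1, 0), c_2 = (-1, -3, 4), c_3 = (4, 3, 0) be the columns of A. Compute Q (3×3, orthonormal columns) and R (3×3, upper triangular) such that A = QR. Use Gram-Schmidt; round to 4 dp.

c_1 = (-2, 1, 0); ‖c_1‖ = 2.2361, so q_1 = (-0.8944, 0.4472, 0.0000).
q_1·c_2 = (-0.8944)·(-1) + 0.4472·(-3) + 0.0000·4 = -0.4472.
u_2 = c_2 + 0.4472·q_1 = (-1.4000, -2.8000, 4.0000).
‖u_2‖ = 5.0794, so q_2 = (-0.2756, -0.5512, 0.7875).
q_1·c_3 = (-0.8944)·4 + 0.4472·3 + 0.0000·0 = -2.2361; q_2·c_3 = (-0.2756)·4 + (-0.5512)·3 + 0.7875·0 = -2.7562.
u_3 = c_3 + 2.2361·q_1 + 2.7562·q_2 = (1.2403, 2.4806, 2.1705).
‖u_3‖ = 3.5218, so q_3 = (0.3522, 0.7044, 0.6163).

Q = [[-0.8944, -0.2756, 0.3522], [0.4472, -0.5512, 0.7044], [0.0000, 0.7875, 0.6163]], R = [[2.2361, -0.4472, -2.2361], [0.0000, 5.0794, -2.7562], [0.0000, 0.0000, 3.5218]]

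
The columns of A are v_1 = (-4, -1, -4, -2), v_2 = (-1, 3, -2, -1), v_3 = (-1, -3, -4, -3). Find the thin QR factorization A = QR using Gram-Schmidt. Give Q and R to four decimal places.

v_1 = (-4, -1, -4, -2); ‖v_1‖ = 6.0828, so q_1 = (-0.6576, -0.1644, -0.6576, -0.3288).
q_1·v_2 = (-0.6576)·(-1) + (-0.1644)·3 + (-0.6576)·(-2) + (-0.3288)·(-1) = 1.8084.
u_2 = v_2 − 1.8084·q_1 = (0.1892, 3.2973, -0.8108, -0.4054).
‖u_2‖ = 3.4249, so q_2 = (0.0552, 0.9628, -0.2367, -0.1184).
q_1·v_3 = (-0.6576)·(-1) + (-0.1644)·(-3) + (-0.6576)·(-4) + (-0.3288)·(-3) = 4.7676; q_2·v_3 = 0.0552·(-1) + 0.9628·(-3) + (-0.2367)·(-4) + (-0.1184)·(-3) = -1.6414.
u_3 = v_3 − 4.7676·q_1 + 1.6414·q_2 = (2.2258, -0.6359, -1.2535, -1.6267).
‖u_3‖ = 3.0945, so q_3 = (0.7193, -0.2055, -0.4051, -0.5257).

Q = [[-0.6576, 0.0552, 0.7193], [-0.1644, 0.9628, -0.2055], [-0.6576, -0.2367, -0.4051], [-0.3288, -0.1184, -0.5257]], R = [[6.0828, 1.8084, 4.7676], [0.0000, 3.4249, -1.6414], [0.0000, 0.0000, 3.0945]]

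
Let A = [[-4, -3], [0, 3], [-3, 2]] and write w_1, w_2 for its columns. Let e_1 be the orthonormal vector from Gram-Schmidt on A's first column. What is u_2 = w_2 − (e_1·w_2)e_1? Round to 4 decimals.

u_2 = (-2.0400, 3.0000, 2.7200)

w_1 = (-4, 0, -3); ‖w_1‖ = 5.0000, so e_1 = (-0.8000, 0.0000, -0.6000).
e_1·w_2 = (-0.8000)·(-3) + 0.0000·3 + (-0.6000)·2 = 1.2000.
u_2 = w_2 − 1.2000·e_1 = (-2.0400, 3.0000, 2.7200).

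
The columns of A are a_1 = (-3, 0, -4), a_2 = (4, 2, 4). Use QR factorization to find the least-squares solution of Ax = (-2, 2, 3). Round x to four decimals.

q_1 = a_1/‖a_1‖ = (-3, 0, -4)/5.0000 = (-0.6000, 0.0000, -0.8000).
r_{12} = q_1·a_2 = -5.6000.
u_2 = a_2 + 5.6000·q_1 = (0.6400, 2.0000, -0.4800).
‖u_2‖ = 2.1541, so q_2 = (0.2971, 0.9285, -0.2228).
Qᵀb = (-1.2000, 0.5942).
Back-substitute: x_2 = 0.5942/2.1541 = 0.2759.
x_1 = (-1.2000 + 5.6000·0.2759)/5.0000 = 0.0690.

x = (0.0690, 0.2759)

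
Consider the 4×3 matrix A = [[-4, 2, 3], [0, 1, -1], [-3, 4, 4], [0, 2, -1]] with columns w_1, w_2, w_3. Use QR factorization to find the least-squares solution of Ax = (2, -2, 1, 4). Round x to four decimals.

x = (-0.5820, 0.5640, -0.6180)

w_1 = (-4, 0, -3, 0); ‖w_1‖ = 5.0000, so q_1 = (-0.8000, 0.0000, -0.6000, 0.0000).
q_1·w_2 = (-0.8000)·2 + 0.0000·1 + (-0.6000)·4 + 0.0000·2 = -4.0000.
u_2 = w_2 + 4.0000·q_1 = (-1.2000, 1.0000, 1.6000, 2.0000).
‖u_2‖ = 3.0000, so q_2 = (-0.4000, 0.3333, 0.5333, 0.6667).
q_1·w_3 = (-0.8000)·3 + 0.0000·(-1) + (-0.6000)·4 + 0.0000·(-1) = -4.8000; q_2·w_3 = (-0.4000)·3 + 0.3333·(-1) + 0.5333·4 + 0.6667·(-1) = -0.0667.
u_3 = w_3 + 4.8000·q_1 + 0.0667·q_2 = (-0.8667, -0.9778, 1.1556, -0.9556).
‖u_3‖ = 1.9889, so q_3 = (-0.4358, -0.4916, 0.5810, -0.4805).
Qᵀb = (-2.2000, 1.7333, -1.2291).
Back-substitute: x_3 = -1.2291/1.9889 = -0.6180.
x_2 = (1.7333 + 0.0667·(-0.6180))/3.0000 = 0.5640.
x_1 = (-2.2000 + 4.0000·0.5640 + 4.8000·(-0.6180))/5.0000 = -0.5820.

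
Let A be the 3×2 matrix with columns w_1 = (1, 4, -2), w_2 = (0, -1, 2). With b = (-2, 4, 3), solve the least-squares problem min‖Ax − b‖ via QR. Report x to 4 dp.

w_1 = (1, 4, -2); ‖w_1‖ = 4.5826, so q_1 = (0.2182, 0.8729, -0.4364).
q_1·w_2 = 0.2182·0 + 0.8729·(-1) + (-0.4364)·2 = -1.7457.
u_2 = w_2 + 1.7457·q_1 = (0.3810, 0.5238, 1.2381).
‖u_2‖ = 1.3973, so q_2 = (0.2726, 0.3749, 0.8861).
Qᵀb = (1.7457, 3.6125).
Back-substitute: x_2 = 3.6125/1.3973 = 2.5854.
x_1 = (1.7457 + 1.7457·2.5854)/4.5826 = 1.3659.

x = (1.3659, 2.5854)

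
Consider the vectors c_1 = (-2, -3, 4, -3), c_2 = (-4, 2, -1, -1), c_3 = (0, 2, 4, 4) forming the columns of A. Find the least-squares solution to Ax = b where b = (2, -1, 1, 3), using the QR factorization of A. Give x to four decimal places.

x = (-0.1261, -0.5728, 0.3182)

e_1 = c_1/‖c_1‖ = (-2, -3, 4, -3)/6.1644 = (-0.3244, -0.4867, 0.6489, -0.4867).
r_{12} = e_1·c_2 = 0.1622.
u_2 = c_2 − 0.1622·e_1 = (-3.9474, 2.0789, -1.1053, -0.9211).
‖u_2‖ = 4.6876, so e_2 = (-0.8421, 0.4435, -0.2358, -0.1965).
r_{13} = e_1·c_3 = -0.3244; r_{23} = e_2·c_3 = -0.8421.
u_3 = c_3 + 0.3244·e_1 + 0.8421·e_2 = (-0.8144, 2.2156, 4.0120, 3.6766).
‖u_3‖ = 5.9317, so e_3 = (-0.1373, 0.3735, 0.6764, 0.6198).
Qᵀb = (-0.9733, -2.9529, 1.8877).
Back-substitute: x_3 = 1.8877/5.9317 = 0.3182.
x_2 = (-2.9529 + 0.8421·0.3182)/4.6876 = -0.5728.
x_1 = (-0.9733 − 0.1622·(-0.5728) + 0.3244·0.3182)/6.1644 = -0.1261.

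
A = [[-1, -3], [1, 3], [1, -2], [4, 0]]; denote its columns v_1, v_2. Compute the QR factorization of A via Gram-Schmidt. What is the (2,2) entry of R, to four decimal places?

r_{22} = 4.5998

v_1 = (-1, 1, 1, 4); ‖v_1‖ = 4.3589, so e_1 = (-0.2294, 0.2294, 0.2294, 0.9177).
e_1·v_2 = (-0.2294)·(-3) + 0.2294·3 + 0.2294·(-2) + 0.9177·0 = 0.9177.
u_2 = v_2 − 0.9177·e_1 = (-2.7895, 2.7895, -2.2105, -0.8421).
r_{22} = ‖u_2‖ = 4.5998.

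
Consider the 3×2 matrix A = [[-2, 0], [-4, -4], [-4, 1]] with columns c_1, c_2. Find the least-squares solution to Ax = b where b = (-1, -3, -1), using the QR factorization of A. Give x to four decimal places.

e_1 = c_1/‖c_1‖ = (-2, -4, -4)/6.0000 = (-0.3333, -0.6667, -0.6667).
r_{12} = e_1·c_2 = 2.0000.
u_2 = c_2 − 2.0000·e_1 = (0.6667, -2.6667, 2.3333).
‖u_2‖ = 3.6056, so e_2 = (0.1849, -0.7396, 0.6472).
Qᵀb = (3.0000, 1.3868).
Back-substitute: x_2 = 1.3868/3.6056 = 0.3846.
x_1 = (3.0000 − 2.0000·0.3846)/6.0000 = 0.3718.

x = (0.3718, 0.3846)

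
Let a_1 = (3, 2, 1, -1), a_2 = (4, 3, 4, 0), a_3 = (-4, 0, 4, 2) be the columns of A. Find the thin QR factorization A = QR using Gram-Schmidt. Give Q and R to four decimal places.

Q = [[0.7746, -0.1354, -0.6125], [0.5164, 0.0226, 0.5632], [0.2582, 0.8572, 0.1901], [-0.2582, 0.4963, -0.5210]], R = [[3.8730, 5.6804, -2.5820], [0.0000, 2.9552, 4.9630], [0.0000, 0.0000, 2.1685]]

a_1 = (3, 2, 1, -1); ‖a_1‖ = 3.8730, so e_1 = (0.7746, 0.5164, 0.2582, -0.2582).
e_1·a_2 = 0.7746·4 + 0.5164·3 + 0.2582·4 + (-0.2582)·0 = 5.6804.
u_2 = a_2 − 5.6804·e_1 = (-0.4000, 0.0667, 2.5333, 1.4667).
‖u_2‖ = 2.9552, so e_2 = (-0.1354, 0.0226, 0.8572, 0.4963).
e_1·a_3 = 0.7746·(-4) + 0.5164·0 + 0.2582·4 + (-0.2582)·2 = -2.5820; e_2·a_3 = (-0.1354)·(-4) + 0.0226·0 + 0.8572·4 + 0.4963·2 = 4.9630.
u_3 = a_3 + 2.5820·e_1 − 4.9630·e_2 = (-1.3282, 1.2214, 0.4122, -1.1298).
‖u_3‖ = 2.1685, so e_3 = (-0.6125, 0.5632, 0.1901, -0.5210).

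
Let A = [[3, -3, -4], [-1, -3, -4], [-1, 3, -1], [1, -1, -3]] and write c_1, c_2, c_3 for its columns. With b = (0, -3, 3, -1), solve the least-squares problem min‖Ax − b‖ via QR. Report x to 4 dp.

e_1 = c_1/‖c_1‖ = (3, -1, -1, 1)/3.4641 = (0.8660, -0.2887, -0.2887, 0.2887).
r_{12} = e_1·c_2 = -2.8868.
u_2 = c_2 + 2.8868·e_1 = (-0.5000, -3.8333, 2.1667, -0.1667).
‖u_2‖ = 4.4347, so e_2 = (-0.1127, -0.8644, 0.4886, -0.0376).
r_{13} = e_1·c_3 = -2.8868; r_{23} = e_2·c_3 = 3.5327.
u_3 = c_3 + 2.8868·e_1 − 3.5327·e_2 = (-1.1017, -1.7797, -3.5593, -2.0339).
‖u_3‖ = 4.6029, so e_3 = (-0.2393, -0.3866, -0.7733, -0.4419).
Qᵀb = (-0.2887, 4.0965, -0.7180).
Back-substitute: x_3 = -0.7180/4.6029 = -0.1560.
x_2 = (4.0965 − 3.5327·(-0.1560))/4.4347 = 1.0480.
x_1 = (-0.2887 + 2.8868·1.0480 + 2.8868·(-0.1560))/3.4641 = 0.6600.

x = (0.6600, 1.0480, -0.1560)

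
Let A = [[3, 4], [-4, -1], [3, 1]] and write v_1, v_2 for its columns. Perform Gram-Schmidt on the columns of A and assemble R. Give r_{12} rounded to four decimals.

e_1 = v_1/‖v_1‖ = (3, -4, 3)/5.8310 = (0.5145, -0.6860, 0.5145).
r_{12} = e_1·v_2 = 3.2585.

r_{12} = 3.2585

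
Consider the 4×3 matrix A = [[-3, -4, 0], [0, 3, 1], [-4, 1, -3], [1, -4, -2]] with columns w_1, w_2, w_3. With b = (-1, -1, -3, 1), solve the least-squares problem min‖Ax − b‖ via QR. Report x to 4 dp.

q_1 = w_1/‖w_1‖ = (-3, 0, -4, 1)/5.0990 = (-0.5883, 0.0000, -0.7845, 0.1961).
r_{12} = q_1·w_2 = 0.7845.
u_2 = w_2 − 0.7845·q_1 = (-3.5385, 3.0000, 1.6154, -4.1538).
‖u_2‖ = 6.4331, so q_2 = (-0.5500, 0.4663, 0.2511, -0.6457).
r_{13} = q_1·w_3 = 1.9612; r_{23} = q_2·w_3 = 1.0044.
u_3 = w_3 − 1.9612·q_1 − 1.0044·q_2 = (1.7063, 0.5316, -1.7138, -1.7361).
‖u_3‖ = 3.0241, so q_3 = (0.5642, 0.1758, -0.5667, -0.5741).
Qᵀb = (3.1379, -1.3153, 0.3860).
Back-substitute: x_3 = 0.3860/3.0241 = 0.1276.
x_2 = (-1.3153 − 1.0044·0.1276)/6.4331 = -0.2244.
x_1 = (3.1379 − 0.7845·(-0.2244) − 1.9612·0.1276)/5.0990 = 0.6008.

x = (0.6008, -0.2244, 0.1276)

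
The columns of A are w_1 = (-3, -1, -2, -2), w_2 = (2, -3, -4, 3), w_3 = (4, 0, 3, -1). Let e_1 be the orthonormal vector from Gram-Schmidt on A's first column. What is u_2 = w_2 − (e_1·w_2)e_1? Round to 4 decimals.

e_1 = w_1/‖w_1‖ = (-3, -1, -2, -2)/4.2426 = (-0.7071, -0.2357, -0.4714, -0.4714).
r_{12} = e_1·w_2 = -0.2357.
u_2 = w_2 + 0.2357·e_1 = (1.8333, -3.0556, -4.1111, 2.8889).

u_2 = (1.8333, -3.0556, -4.1111, 2.8889)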